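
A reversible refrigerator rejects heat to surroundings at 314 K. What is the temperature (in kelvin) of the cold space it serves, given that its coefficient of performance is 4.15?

COP_R = T_C/(T_H − T_C) ⇒ T_C = T_H·COP_R/(1 + COP_R) = 314.00 × 4.15/(1 + 4.15) = 253.0 K.

T_C ≈ 253.0 K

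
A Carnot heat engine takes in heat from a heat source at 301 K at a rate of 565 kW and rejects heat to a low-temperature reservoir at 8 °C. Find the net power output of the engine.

T_C = 8 °C → 8 + 273.15 = 281.15 K.
η_rev = 1 − T_C/T_H = 1 − 281.15/301.00 = 0.0659.
W = η·Q_H = 0.0659 × 565 = 37.3 kW.

Ẇ ≈ 37.3 kW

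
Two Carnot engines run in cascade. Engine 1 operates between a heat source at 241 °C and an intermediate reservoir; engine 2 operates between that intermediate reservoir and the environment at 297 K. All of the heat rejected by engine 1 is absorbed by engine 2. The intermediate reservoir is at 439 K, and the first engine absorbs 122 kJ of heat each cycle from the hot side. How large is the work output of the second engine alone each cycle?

W₂ ≈ 33.7 kJ

T_H = 241 °C → 241 + 273.15 = 514.15 K.
Heat entering the second stage: Q_m = Q_H·(T_m/T_H) = 122 × 439.00/514.15 = 104 kJ.
Second-stage efficiency η₂ = 1 − T_C/T_m = 1 − 297.00/439.00 = 0.3235, so W₂ = η₂·Q_m = 33.7 kJ.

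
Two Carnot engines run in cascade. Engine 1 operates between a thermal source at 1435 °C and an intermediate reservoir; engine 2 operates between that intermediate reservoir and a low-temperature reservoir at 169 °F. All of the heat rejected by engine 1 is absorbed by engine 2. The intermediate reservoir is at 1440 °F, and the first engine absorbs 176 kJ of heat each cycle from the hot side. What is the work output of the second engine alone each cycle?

T_H = 1435 °C → 1435 + 273.15 = 1708.15 K.
T_C = 169 °F → (169 − 32) × 5/9 = 76.11 °C = 349.26 K.
T_m = 1440 °F → (1440 − 32) × 5/9 = 782.22 °C = 1055.37 K.
Heat entering the second stage: Q_m = Q_H·(T_m/T_H) = 176 × 1055.37/1708.15 = 109 kJ.
Second-stage efficiency η₂ = 1 − T_C/T_m = 1 − 349.26/1055.37 = 0.6691, so W₂ = η₂·Q_m = 72.8 kJ.

W₂ ≈ 72.8 kJ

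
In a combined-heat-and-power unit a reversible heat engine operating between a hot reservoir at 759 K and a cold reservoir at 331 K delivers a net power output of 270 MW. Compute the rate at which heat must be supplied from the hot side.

Q̇_H ≈ 478.8 MW

Since the cycle is reversible, η = 1 − T_C/T_H = 1 − 331.00/759.00 = 0.5639.
Q_H = W/η = 270/0.5639 = 478.8 MW.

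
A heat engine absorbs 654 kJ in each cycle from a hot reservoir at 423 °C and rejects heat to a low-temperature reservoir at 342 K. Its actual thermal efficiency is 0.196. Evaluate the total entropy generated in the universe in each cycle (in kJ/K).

ΔS_univ ≈ 0.598 kJ/K

T_H = 423 °C → 423 + 273.15 = 696.15 K.
W = η·Q_H = 0.196 × 654 = 128.2 kJ, so Q_C = Q_H − W = 525.8 kJ.
Reservoir entropy changes: ΔS_H = −Q_H/T_H = −654/696.15 = -0.9395 kJ/K and ΔS_C = +Q_C/T_C = 525.8/342.00 = 1.537 kJ/K.
ΔS_univ = −Q_H/T_H + Q_C/T_C = 0.598 kJ/K (> 0, since η = 0.196 < η_Carnot = 0.509).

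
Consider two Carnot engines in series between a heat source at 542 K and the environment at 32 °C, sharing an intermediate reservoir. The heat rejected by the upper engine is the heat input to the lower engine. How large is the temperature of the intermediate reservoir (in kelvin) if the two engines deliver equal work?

T_m ≈ 424 K

T_C = 32 °C → 32 + 273.15 = 305.15 K.
For reversible stages Q_m = Q_H·(T_m/T_H). Setting W₁ = Q_H(1 − T_m/T_H) equal to W₂ = Q_m(1 − T_C/T_m) = Q_H·(T_m − T_C)/T_H gives T_H − T_m = T_m − T_C, so T_m = (T_H + T_C)/2 = (542.00 + 305.15)/2 = 424 K.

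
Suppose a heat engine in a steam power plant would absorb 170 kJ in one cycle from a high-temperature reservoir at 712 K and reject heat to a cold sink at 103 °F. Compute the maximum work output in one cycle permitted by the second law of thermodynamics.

W_max ≈ 95.36 kJ

T_C = 103 °F → (103 − 32) × 5/9 = 39.44 °C = 312.59 K.
No engine can exceed the Carnot limit: η_max = 1 − T_C/T_H = 1 − 312.59/712.00 = 0.5610.
W_max = η_max · Q_H = 0.5610 × 170 = 95.36 kJ.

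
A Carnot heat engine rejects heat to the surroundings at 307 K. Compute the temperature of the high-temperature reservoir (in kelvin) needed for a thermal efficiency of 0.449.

From η = 1 − T_C/T_H, solving for T_H gives T_H = T_C/(1 − η) = 307.00/(1 − 0.449) = 557 K.

T_H ≈ 557 K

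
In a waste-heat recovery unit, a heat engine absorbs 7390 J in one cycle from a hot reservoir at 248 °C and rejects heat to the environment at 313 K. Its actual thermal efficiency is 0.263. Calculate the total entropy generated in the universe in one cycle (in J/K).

T_H = 248 °C → 248 + 273.15 = 521.15 K.
W = η·Q_H = 0.263 × 7390 = 1944 J, so Q_C = Q_H − W = 5446 J.
The hot reservoir loses entropy Q_H/T_H = 7390/521.15 = 14.18 J/K; the cold reservoir gains Q_C/T_C = 5446/313.00 = 17.40 J/K.
ΔS_univ = −Q_H/T_H + Q_C/T_C = 3.22 J/K (> 0, since η = 0.263 < η_Carnot = 0.399).

ΔS_univ ≈ 3.22 J/K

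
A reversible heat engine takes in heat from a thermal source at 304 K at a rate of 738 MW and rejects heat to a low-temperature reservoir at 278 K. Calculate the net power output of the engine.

Ẇ ≈ 63.12 MW

For a reversible engine, η = 1 − T_C/T_H = 1 − 278.00/304.00 = 0.0855.
W = η·Q_H = 0.0855 × 738 = 63.12 MW.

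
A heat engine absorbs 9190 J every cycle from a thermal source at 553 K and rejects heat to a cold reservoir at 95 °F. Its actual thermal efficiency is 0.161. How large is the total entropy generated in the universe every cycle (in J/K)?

T_C = 95 °F → (95 − 32) × 5/9 = 35.00 °C = 308.15 K.
W = η·Q_H = 0.161 × 9190 = 1480 J, so Q_C = Q_H − W = 7710 J.
Reservoir entropy changes: ΔS_H = −Q_H/T_H = −9190/553.00 = -16.62 J/K and ΔS_C = +Q_C/T_C = 7710/308.15 = 25.02 J/K.
ΔS_univ = −Q_H/T_H + Q_C/T_C = 8.403 J/K (> 0, since η = 0.161 < η_Carnot = 0.443).

ΔS_univ ≈ 8.403 J/K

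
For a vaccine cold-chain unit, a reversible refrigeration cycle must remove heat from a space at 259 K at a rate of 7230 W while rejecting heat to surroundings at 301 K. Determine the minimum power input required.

Carnot COP: COP_R = T_C/(T_H − T_C) = 259.00/42.00 = 6.1667.
W = Q_C/COP_R = 7230/6.1667 = 1170 W.

Ẇ_in ≈ 1170 W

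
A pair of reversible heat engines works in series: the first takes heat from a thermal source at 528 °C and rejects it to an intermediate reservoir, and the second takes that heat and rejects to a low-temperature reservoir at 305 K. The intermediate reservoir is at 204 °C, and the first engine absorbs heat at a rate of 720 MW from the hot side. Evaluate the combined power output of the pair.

Ẇ_total ≈ 446 MW

T_H = 528 °C → 528 + 273.15 = 801.15 K.
Two reversible stages in series are equivalent to a single Carnot engine between T_H and T_C, so η_total = 1 − T_C/T_H = 1 − 305.00/801.15 = 0.6193.
W_total = η_total · Q_H = 0.6193 × 720 = 446 MW.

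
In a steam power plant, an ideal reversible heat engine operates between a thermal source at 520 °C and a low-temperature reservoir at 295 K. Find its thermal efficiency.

η ≈ 0.6281

T_H = 520 °C → 520 + 273.15 = 793.15 K.
Carnot efficiency: η = 1 − T_C/T_H = 1 − 295.00/793.15 = 0.6281.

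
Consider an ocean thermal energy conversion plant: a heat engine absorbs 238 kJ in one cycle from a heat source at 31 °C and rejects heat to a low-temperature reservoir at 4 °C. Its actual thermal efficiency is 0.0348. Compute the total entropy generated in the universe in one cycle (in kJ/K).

T_H = 31 °C → 31 + 273.15 = 304.15 K.
T_C = 4 °C → 4 + 273.15 = 277.15 K.
W = η·Q_H = 0.0348 × 238 = 8.282 kJ, so Q_C = Q_H − W = 229.7 kJ.
Entropy balance on the reservoirs: −Q_H/T_H = -0.7825 kJ/K, +Q_C/T_C = 0.8289 kJ/K.
ΔS_univ = −Q_H/T_H + Q_C/T_C = 0.04635 kJ/K (> 0, since η = 0.0348 < η_Carnot = 0.089).

ΔS_univ ≈ 0.04635 kJ/K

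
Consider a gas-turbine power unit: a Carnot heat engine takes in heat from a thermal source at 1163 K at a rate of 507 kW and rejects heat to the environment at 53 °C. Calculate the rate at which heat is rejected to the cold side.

T_C = 53 °C → 53 + 273.15 = 326.15 K.
Carnot efficiency: η = 1 − T_C/T_H = 1 − 326.15/1163.00 = 0.7196.
For a reversible cycle Q_C/Q_H = T_C/T_H, so Q_C = 507 × 326.15/1163.00 = 142.2 kW.

Q̇_C ≈ 142.2 kW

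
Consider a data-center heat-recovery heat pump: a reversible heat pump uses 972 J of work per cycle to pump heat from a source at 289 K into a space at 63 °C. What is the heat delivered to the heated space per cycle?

Q_H ≈ 6930 J

T_H = 63 °C → 63 + 273.15 = 336.15 K.
Reversible heating COP: COP_HP = T_H/(T_H − T_C) = 336.15/47.15 = 7.1294.
Q_H = COP_HP · W = 7.1294 × 972 = 6930 J.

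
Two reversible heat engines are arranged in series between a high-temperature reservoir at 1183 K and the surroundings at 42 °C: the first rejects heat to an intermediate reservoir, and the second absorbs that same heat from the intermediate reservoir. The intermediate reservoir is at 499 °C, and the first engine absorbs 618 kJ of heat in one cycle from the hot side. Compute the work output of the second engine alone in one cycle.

T_C = 42 °C → 42 + 273.15 = 315.15 K.
T_m = 499 °C → 499 + 273.15 = 772.15 K.
Heat entering the second stage: Q_m = Q_H·(T_m/T_H) = 618 × 772.15/1183.00 = 403.4 kJ.
Second-stage efficiency η₂ = 1 − T_C/T_m = 1 − 315.15/772.15 = 0.5919, so W₂ = η₂·Q_m = 238.7 kJ.

W₂ ≈ 238.7 kJ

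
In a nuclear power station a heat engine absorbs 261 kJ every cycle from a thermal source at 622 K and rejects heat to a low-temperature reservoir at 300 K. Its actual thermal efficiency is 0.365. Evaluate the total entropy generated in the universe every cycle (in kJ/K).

W = η·Q_H = 0.365 × 261 = 95.27 kJ, so Q_C = Q_H − W = 165.7 kJ.
Reservoir entropy changes: ΔS_H = −Q_H/T_H = −261/622.00 = -0.4196 kJ/K and ΔS_C = +Q_C/T_C = 165.7/300.00 = 0.5524 kJ/K.
ΔS_univ = −Q_H/T_H + Q_C/T_C = 0.133 kJ/K (> 0, since η = 0.365 < η_Carnot = 0.518).

ΔS_univ ≈ 0.133 kJ/K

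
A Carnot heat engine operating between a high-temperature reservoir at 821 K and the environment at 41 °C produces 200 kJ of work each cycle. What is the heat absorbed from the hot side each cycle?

Q_H ≈ 324 kJ

T_C = 41 °C → 41 + 273.15 = 314.15 K.
η_rev = 1 − T_C/T_H = 1 − 314.15/821.00 = 0.6174.
Q_H = W/η = 200/0.6174 = 324 kJ.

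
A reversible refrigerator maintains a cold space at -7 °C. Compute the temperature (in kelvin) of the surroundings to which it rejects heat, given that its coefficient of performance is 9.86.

T_H ≈ 293 K

T_C = -7 °C → -7 + 273.15 = 266.15 K.
COP_R = T_C/(T_H − T_C) ⇒ T_H = T_C·(1 + 1/COP_R) = 266.15 × (1 + 1/9.86) = 293 K.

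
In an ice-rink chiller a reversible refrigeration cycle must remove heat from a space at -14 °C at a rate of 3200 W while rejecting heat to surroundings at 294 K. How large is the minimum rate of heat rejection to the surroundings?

Q̇_H ≈ 3630 W

T_C = -14 °C → -14 + 273.15 = 259.15 K.
For a reversible cycle Q_H/Q_C = T_H/T_C, so Q_H = Q_C·T_H/T_C = 3200 × 294.00/259.15 = 3630 W.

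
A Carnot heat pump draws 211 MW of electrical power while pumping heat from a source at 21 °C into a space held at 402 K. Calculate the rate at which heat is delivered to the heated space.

T_C = 21 °C → 21 + 273.15 = 294.15 K.
The Carnot heat-pump COP is COP_HP = T_H/(T_H − T_C) = 402.00/107.85 = 3.7274.
Q_H = COP_HP · W = 3.7274 × 211 = 786 MW.

Q̇_H ≈ 786 MW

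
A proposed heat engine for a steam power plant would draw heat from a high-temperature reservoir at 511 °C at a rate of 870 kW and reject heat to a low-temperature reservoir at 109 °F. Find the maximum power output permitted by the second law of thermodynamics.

Ẇ_max ≈ 519 kW

T_H = 511 °C → 511 + 273.15 = 784.15 K.
T_C = 109 °F → (109 − 32) × 5/9 = 42.78 °C = 315.93 K.
No engine can exceed the Carnot limit: η_max = 1 − T_C/T_H = 1 − 315.93/784.15 = 0.5971.
W_max = η_max · Q_H = 0.5971 × 870 = 519 kW.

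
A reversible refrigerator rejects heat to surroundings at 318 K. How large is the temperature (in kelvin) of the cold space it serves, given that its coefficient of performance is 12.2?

T_C ≈ 293.9 K

COP_R = T_C/(T_H − T_C) ⇒ T_C = T_H·COP_R/(1 + COP_R) = 318.00 × 12.2/(1 + 12.2) = 293.9 K.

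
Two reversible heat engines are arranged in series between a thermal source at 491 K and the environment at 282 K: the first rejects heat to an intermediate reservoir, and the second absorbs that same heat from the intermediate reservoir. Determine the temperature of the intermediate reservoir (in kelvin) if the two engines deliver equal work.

For reversible stages Q_m = Q_H·(T_m/T_H). Setting W₁ = Q_H(1 − T_m/T_H) equal to W₂ = Q_m(1 − T_C/T_m) = Q_H·(T_m − T_C)/T_H gives T_H − T_m = T_m − T_C, so T_m = (T_H + T_C)/2 = (491.00 + 282.00)/2 = 386 K.

T_m ≈ 386 K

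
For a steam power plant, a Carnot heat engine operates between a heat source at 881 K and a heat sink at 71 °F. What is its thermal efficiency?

T_C = 71 °F → (71 − 32) × 5/9 = 21.67 °C = 294.82 K.
Carnot efficiency: η = 1 − T_C/T_H = 1 − 294.82/881.00 = 0.665.

η ≈ 0.665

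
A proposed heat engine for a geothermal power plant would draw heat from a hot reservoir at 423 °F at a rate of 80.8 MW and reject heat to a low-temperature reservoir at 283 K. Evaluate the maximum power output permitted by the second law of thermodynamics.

Ẇ_max ≈ 34.2 MW

T_H = 423 °F → (423 − 32) × 5/9 = 217.22 °C = 490.37 K.
The upper bound on efficiency is η_max = 1 − T_C/T_H = 1 − 283.00/490.37 = 0.4229.
W_max = η_max · Q_H = 0.4229 × 80.8 = 34.2 MW.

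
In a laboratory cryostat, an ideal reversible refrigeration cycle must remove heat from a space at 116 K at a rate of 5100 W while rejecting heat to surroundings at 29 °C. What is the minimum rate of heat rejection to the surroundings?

Q̇_H ≈ 13300 W

T_H = 29 °C → 29 + 273.15 = 302.15 K.
For a reversible cycle Q_H/Q_C = T_H/T_C, so Q_H = Q_C·T_H/T_C = 5100 × 302.15/116.00 = 13300 W.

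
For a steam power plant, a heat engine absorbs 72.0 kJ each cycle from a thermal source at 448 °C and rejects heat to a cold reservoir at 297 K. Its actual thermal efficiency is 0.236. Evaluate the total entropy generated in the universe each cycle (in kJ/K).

T_H = 448 °C → 448 + 273.15 = 721.15 K.
W = η·Q_H = 0.236 × 72.0 = 16.99 kJ, so Q_C = Q_H − W = 55.01 kJ.
Reservoir entropy changes: ΔS_H = −Q_H/T_H = −72.0/721.15 = -0.09984 kJ/K and ΔS_C = +Q_C/T_C = 55.01/297.00 = 0.1852 kJ/K.
ΔS_univ = −Q_H/T_H + Q_C/T_C = 0.08537 kJ/K (> 0, since η = 0.236 < η_Carnot = 0.588).

ΔS_univ ≈ 0.08537 kJ/K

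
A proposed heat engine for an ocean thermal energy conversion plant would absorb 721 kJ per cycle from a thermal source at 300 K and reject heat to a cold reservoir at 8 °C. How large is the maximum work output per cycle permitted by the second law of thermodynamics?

W_max ≈ 45.3 kJ

T_C = 8 °C → 8 + 273.15 = 281.15 K.
The upper bound on efficiency is η_max = 1 − T_C/T_H = 1 − 281.15/300.00 = 0.0628.
W_max = η_max · Q_H = 0.0628 × 721 = 45.3 kJ.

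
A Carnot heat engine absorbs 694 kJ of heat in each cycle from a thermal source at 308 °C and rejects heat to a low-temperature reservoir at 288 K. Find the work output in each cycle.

W ≈ 350 kJ

T_H = 308 °C → 308 + 273.15 = 581.15 K.
η_rev = 1 − T_C/T_H = 1 − 288.00/581.15 = 0.5044.
W = η·Q_H = 0.5044 × 694 = 350 kJ.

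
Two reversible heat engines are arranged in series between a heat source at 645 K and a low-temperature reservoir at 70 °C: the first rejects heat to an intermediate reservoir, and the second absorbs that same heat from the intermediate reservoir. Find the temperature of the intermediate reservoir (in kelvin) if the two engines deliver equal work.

T_C = 70 °C → 70 + 273.15 = 343.15 K.
For reversible stages Q_m = Q_H·(T_m/T_H). Setting W₁ = Q_H(1 − T_m/T_H) equal to W₂ = Q_m(1 − T_C/T_m) = Q_H·(T_m − T_C)/T_H gives T_H − T_m = T_m − T_C, so T_m = (T_H + T_C)/2 = (645.00 + 343.15)/2 = 494.1 K.

T_m ≈ 494.1 K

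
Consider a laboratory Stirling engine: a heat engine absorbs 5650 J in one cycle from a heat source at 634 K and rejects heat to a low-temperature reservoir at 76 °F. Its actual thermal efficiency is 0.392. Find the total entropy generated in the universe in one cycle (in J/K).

T_C = 76 °F → (76 − 32) × 5/9 = 24.44 °C = 297.59 K.
W = η·Q_H = 0.392 × 5650 = 2215 J, so Q_C = Q_H − W = 3435 J.
Reservoir entropy changes: ΔS_H = −Q_H/T_H = −5650/634.00 = -8.912 J/K and ΔS_C = +Q_C/T_C = 3435/297.59 = 11.54 J/K.
ΔS_univ = −Q_H/T_H + Q_C/T_C = 2.632 J/K (> 0, since η = 0.392 < η_Carnot = 0.531).

ΔS_univ ≈ 2.632 J/K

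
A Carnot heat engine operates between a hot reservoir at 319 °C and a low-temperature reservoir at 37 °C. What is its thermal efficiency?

T_H = 319 °C → 319 + 273.15 = 592.15 K.
T_C = 37 °C → 37 + 273.15 = 310.15 K.
Carnot efficiency: η = 1 − T_C/T_H = 1 − 310.15/592.15 = 0.4762.

η ≈ 0.4762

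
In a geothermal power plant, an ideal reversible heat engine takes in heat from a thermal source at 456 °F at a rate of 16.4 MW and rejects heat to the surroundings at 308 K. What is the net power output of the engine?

Ẇ ≈ 6.47 MW

T_H = 456 °F → (456 − 32) × 5/9 = 235.56 °C = 508.71 K.
The Carnot efficiency is η = 1 − T_C/T_H = 1 − 308.00/508.71 = 0.3945.
W = η·Q_H = 0.3945 × 16.4 = 6.47 MW.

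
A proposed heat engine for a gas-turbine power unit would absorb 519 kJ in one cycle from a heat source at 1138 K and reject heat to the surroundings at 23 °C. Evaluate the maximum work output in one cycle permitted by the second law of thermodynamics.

T_C = 23 °C → 23 + 273.15 = 296.15 K.
The upper bound on efficiency is η_max = 1 − T_C/T_H = 1 − 296.15/1138.00 = 0.7398.
W_max = η_max · Q_H = 0.7398 × 519 = 383.9 kJ.

W_max ≈ 383.9 kJ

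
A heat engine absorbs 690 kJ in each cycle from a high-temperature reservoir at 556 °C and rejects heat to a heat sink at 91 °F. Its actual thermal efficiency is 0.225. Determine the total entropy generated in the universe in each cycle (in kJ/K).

ΔS_univ ≈ 0.916 kJ/K

T_H = 556 °C → 556 + 273.15 = 829.15 K.
T_C = 91 °F → (91 − 32) × 5/9 = 32.78 °C = 305.93 K.
W = η·Q_H = 0.225 × 690 = 155.2 kJ, so Q_C = Q_H − W = 534.8 kJ.
Reservoir entropy changes: ΔS_H = −Q_H/T_H = −690/829.15 = -0.8322 kJ/K and ΔS_C = +Q_C/T_C = 534.8/305.93 = 1.748 kJ/K.
ΔS_univ = −Q_H/T_H + Q_C/T_C = 0.916 kJ/K (> 0, since η = 0.225 < η_Carnot = 0.631).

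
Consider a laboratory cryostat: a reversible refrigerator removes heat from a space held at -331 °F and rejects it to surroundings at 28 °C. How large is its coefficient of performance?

COP_R ≈ 0.311

T_H = 28 °C → 28 + 273.15 = 301.15 K.
T_C = -331 °F → (-331 − 32) × 5/9 = -201.67 °C = 71.48 K.
COP_R = T_C/(T_H − T_C) = 71.48/(301.15 − 71.48) = 0.311.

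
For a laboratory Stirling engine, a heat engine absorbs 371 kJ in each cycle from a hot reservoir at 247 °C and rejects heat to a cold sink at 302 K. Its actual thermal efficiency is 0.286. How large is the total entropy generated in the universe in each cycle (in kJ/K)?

T_H = 247 °C → 247 + 273.15 = 520.15 K.
W = η·Q_H = 0.286 × 371 = 106.1 kJ, so Q_C = Q_H − W = 264.9 kJ.
Entropy balance on the reservoirs: −Q_H/T_H = -0.7133 kJ/K, +Q_C/T_C = 0.8771 kJ/K.
ΔS_univ = −Q_H/T_H + Q_C/T_C = 0.1639 kJ/K (> 0, since η = 0.286 < η_Carnot = 0.419).

ΔS_univ ≈ 0.1639 kJ/K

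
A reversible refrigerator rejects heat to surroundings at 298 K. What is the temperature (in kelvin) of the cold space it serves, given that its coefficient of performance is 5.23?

COP_R = T_C/(T_H − T_C) ⇒ T_C = T_H·COP_R/(1 + COP_R) = 298.00 × 5.23/(1 + 5.23) = 250 K.

T_C ≈ 250 K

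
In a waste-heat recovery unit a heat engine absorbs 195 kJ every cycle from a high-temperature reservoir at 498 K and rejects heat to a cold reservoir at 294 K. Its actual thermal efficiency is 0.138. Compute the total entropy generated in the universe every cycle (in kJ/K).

ΔS_univ ≈ 0.1802 kJ/K

W = η·Q_H = 0.138 × 195 = 26.91 kJ, so Q_C = Q_H − W = 168.1 kJ.
Entropy balance on the reservoirs: −Q_H/T_H = -0.3916 kJ/K, +Q_C/T_C = 0.5717 kJ/K.
ΔS_univ = −Q_H/T_H + Q_C/T_C = 0.1802 kJ/K (> 0, since η = 0.138 < η_Carnot = 0.410).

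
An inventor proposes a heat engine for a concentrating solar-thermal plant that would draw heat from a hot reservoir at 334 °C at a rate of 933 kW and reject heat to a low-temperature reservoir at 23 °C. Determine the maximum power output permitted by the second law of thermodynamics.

T_H = 334 °C → 334 + 273.15 = 607.15 K.
T_C = 23 °C → 23 + 273.15 = 296.15 K.
No engine can exceed the Carnot limit: η_max = 1 − T_C/T_H = 1 − 296.15/607.15 = 0.5122.
W_max = η_max · Q_H = 0.5122 × 933 = 478 kW.

Ẇ_max ≈ 478 kW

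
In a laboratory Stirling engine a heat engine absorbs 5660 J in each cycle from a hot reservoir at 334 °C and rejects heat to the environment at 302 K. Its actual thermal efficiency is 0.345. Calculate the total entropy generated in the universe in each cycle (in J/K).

ΔS_univ ≈ 2.954 J/K

T_H = 334 °C → 334 + 273.15 = 607.15 K.
W = η·Q_H = 0.345 × 5660 = 1953 J, so Q_C = Q_H − W = 3707 J.
Entropy balance on the reservoirs: −Q_H/T_H = -9.322 J/K, +Q_C/T_C = 12.28 J/K.
ΔS_univ = −Q_H/T_H + Q_C/T_C = 2.954 J/K (> 0, since η = 0.345 < η_Carnot = 0.503).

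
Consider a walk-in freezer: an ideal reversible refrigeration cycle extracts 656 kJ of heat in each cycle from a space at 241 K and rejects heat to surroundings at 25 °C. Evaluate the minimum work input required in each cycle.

T_H = 25 °C → 25 + 273.15 = 298.15 K.
Carnot COP: COP_R = T_C/(T_H − T_C) = 241.00/57.15 = 4.2170.
W = Q_C/COP_R = 656/4.2170 = 156 kJ.

W_in ≈ 156 kJ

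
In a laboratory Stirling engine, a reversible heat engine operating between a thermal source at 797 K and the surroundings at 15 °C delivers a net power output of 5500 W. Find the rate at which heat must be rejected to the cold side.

T_C = 15 °C → 15 + 273.15 = 288.15 K.
Carnot efficiency: η = 1 − T_C/T_H = 1 − 288.15/797.00 = 0.6385.
Since Q_C/Q_H = T_C/T_H and Q_H = W/η, Q_C = W·T_C/(T_H − T_C) = 5500 × 288.15/508.85 = 3115 W.

Q̇_C ≈ 3115 W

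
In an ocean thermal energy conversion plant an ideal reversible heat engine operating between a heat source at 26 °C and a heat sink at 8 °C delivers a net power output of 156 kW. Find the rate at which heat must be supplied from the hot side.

Q̇_H ≈ 2593 kW

T_H = 26 °C → 26 + 273.15 = 299.15 K.
T_C = 8 °C → 8 + 273.15 = 281.15 K.
η_rev = 1 − T_C/T_H = 1 − 281.15/299.15 = 0.0602.
Q_H = W/η = 156/0.0602 = 2593 kW.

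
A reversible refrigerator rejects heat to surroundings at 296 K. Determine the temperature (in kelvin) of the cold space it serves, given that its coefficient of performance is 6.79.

COP_R = T_C/(T_H − T_C) ⇒ T_C = T_H·COP_R/(1 + COP_R) = 296.00 × 6.79/(1 + 6.79) = 258 K.

T_C ≈ 258 K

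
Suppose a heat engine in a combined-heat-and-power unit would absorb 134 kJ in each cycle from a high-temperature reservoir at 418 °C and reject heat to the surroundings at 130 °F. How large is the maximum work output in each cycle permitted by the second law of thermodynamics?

W_max ≈ 70.5 kJ

T_H = 418 °C → 418 + 273.15 = 691.15 K.
T_C = 130 °F → (130 − 32) × 5/9 = 54.44 °C = 327.59 K.
No engine can exceed the Carnot limit: η_max = 1 − T_C/T_H = 1 − 327.59/691.15 = 0.5260.
W_max = η_max · Q_H = 0.5260 × 134 = 70.5 kJ.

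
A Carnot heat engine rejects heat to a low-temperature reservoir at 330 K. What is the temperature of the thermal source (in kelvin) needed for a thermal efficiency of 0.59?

From η = 1 − T_C/T_H, solving for T_H gives T_H = T_C/(1 − η) = 330.00/(1 − 0.59) = 804.9 K.

T_H ≈ 804.9 K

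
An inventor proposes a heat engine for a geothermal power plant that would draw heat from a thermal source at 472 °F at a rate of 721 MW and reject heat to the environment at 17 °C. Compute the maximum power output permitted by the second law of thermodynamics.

Ẇ_max ≈ 317 MW

T_H = 472 °F → (472 − 32) × 5/9 = 244.44 °C = 517.59 K.
T_C = 17 °C → 17 + 273.15 = 290.15 K.
No engine can exceed the Carnot limit: η_max = 1 − T_C/T_H = 1 − 290.15/517.59 = 0.4394.
W_max = η_max · Q_H = 0.4394 × 721 = 317 MW.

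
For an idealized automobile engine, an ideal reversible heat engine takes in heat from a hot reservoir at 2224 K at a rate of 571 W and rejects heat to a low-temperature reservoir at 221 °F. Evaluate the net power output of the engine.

T_C = 221 °F → (221 − 32) × 5/9 = 105.00 °C = 378.15 K.
The Carnot efficiency is η = 1 − T_C/T_H = 1 − 378.15/2224.00 = 0.8300.
W = η·Q_H = 0.8300 × 571 = 473.9 W.

Ẇ ≈ 473.9 W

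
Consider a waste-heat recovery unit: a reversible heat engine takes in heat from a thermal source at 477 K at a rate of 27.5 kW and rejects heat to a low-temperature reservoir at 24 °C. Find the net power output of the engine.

Ẇ ≈ 10.4 kW

T_C = 24 °C → 24 + 273.15 = 297.15 K.
Since the cycle is reversible, η = 1 − T_C/T_H = 1 − 297.15/477.00 = 0.3770.
W = η·Q_H = 0.3770 × 27.5 = 10.4 kW.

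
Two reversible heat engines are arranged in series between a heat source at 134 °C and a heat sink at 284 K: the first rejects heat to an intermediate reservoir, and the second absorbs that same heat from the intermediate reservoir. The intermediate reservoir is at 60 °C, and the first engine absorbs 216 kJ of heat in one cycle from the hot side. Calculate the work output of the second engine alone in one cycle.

W₂ ≈ 26.07 kJ

T_H = 134 °C → 134 + 273.15 = 407.15 K.
T_m = 60 °C → 60 + 273.15 = 333.15 K.
Heat entering the second stage: Q_m = Q_H·(T_m/T_H) = 216 × 333.15/407.15 = 176.7 kJ.
Second-stage efficiency η₂ = 1 − T_C/T_m = 1 − 284.00/333.15 = 0.1475, so W₂ = η₂·Q_m = 26.07 kJ.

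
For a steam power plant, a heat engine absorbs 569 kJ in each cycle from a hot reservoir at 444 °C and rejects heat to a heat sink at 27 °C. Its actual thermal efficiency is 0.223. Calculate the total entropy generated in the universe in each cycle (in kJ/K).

T_H = 444 °C → 444 + 273.15 = 717.15 K.
T_C = 27 °C → 27 + 273.15 = 300.15 K.
W = η·Q_H = 0.223 × 569 = 126.9 kJ, so Q_C = Q_H − W = 442.1 kJ.
Reservoir entropy changes: ΔS_H = −Q_H/T_H = −569/717.15 = -0.7934 kJ/K and ΔS_C = +Q_C/T_C = 442.1/300.15 = 1.473 kJ/K.
ΔS_univ = −Q_H/T_H + Q_C/T_C = 0.680 kJ/K (> 0, since η = 0.223 < η_Carnot = 0.581).

ΔS_univ ≈ 0.680 kJ/K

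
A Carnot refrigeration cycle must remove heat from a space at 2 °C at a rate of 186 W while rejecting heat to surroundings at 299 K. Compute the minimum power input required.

T_C = 2 °C → 2 + 273.15 = 275.15 K.
Carnot COP: COP_R = T_C/(T_H − T_C) = 275.15/23.85 = 11.5367.
W = Q_C/COP_R = 186/11.5367 = 16.12 W.

Ẇ_in ≈ 16.12 W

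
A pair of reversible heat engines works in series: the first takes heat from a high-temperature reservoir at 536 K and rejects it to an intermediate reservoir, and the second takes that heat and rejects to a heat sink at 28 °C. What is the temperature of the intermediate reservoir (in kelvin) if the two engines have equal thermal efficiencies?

T_C = 28 °C → 28 + 273.15 = 301.15 K.
Equal efficiencies require 1 − T_m/T_H = 1 − T_C/T_m, i.e. T_m/T_H = T_C/T_m, so T_m = √(T_H·T_C) = √(536.00 × 301.15) = 402 K.

T_m ≈ 402 K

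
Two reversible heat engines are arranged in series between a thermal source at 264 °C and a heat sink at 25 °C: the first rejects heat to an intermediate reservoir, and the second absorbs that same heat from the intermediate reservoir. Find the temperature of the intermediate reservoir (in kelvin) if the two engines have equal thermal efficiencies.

T_H = 264 °C → 264 + 273.15 = 537.15 K.
T_C = 25 °C → 25 + 273.15 = 298.15 K.
Equal efficiencies require 1 − T_m/T_H = 1 − T_C/T_m, i.e. T_m/T_H = T_C/T_m, so T_m = √(T_H·T_C) = √(537.15 × 298.15) = 400.2 K.

T_m ≈ 400.2 K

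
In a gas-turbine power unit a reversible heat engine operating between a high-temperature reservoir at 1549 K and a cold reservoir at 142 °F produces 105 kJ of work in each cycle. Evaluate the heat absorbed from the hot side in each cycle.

T_C = 142 °F → (142 − 32) × 5/9 = 61.11 °C = 334.26 K.
Since the cycle is reversible, η = 1 − T_C/T_H = 1 − 334.26/1549.00 = 0.7842.
Q_H = W/η = 105/0.7842 = 134 kJ.

Q_H ≈ 134 kJ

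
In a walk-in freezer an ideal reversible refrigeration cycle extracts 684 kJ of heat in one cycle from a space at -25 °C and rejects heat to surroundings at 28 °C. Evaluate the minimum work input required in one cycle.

T_H = 28 °C → 28 + 273.15 = 301.15 K.
T_C = -25 °C → -25 + 273.15 = 248.15 K.
Carnot COP: COP_R = T_C/(T_H − T_C) = 248.15/53.00 = 4.6821.
W = Q_C/COP_R = 684/4.6821 = 146.1 kJ.

W_in ≈ 146.1 kJ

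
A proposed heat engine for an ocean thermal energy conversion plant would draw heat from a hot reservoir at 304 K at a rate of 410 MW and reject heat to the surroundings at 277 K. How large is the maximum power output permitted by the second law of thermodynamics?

By the Carnot theorem, η_max = 1 − T_C/T_H = 1 − 277.00/304.00 = 0.0888.
W_max = η_max · Q_H = 0.0888 × 410 = 36.4 MW.

Ẇ_max ≈ 36.4 MW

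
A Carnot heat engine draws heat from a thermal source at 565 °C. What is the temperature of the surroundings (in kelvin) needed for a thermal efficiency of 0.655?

T_H = 565 °C → 565 + 273.15 = 838.15 K.
From η = 1 − T_C/T_H, T_C = T_H·(1 − η) = 838.15 × (1 − 0.655) = 289.2 K.

T_C ≈ 289.2 K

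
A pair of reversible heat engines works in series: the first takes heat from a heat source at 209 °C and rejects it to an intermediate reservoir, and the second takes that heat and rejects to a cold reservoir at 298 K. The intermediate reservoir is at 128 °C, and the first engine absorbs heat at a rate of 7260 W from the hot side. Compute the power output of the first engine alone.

T_H = 209 °C → 209 + 273.15 = 482.15 K.
T_m = 128 °C → 128 + 273.15 = 401.15 K.
First-stage efficiency η₁ = 1 − T_m/T_H = 1 − 401.15/482.15 = 0.1680.
W₁ = η₁·Q_H = 0.1680 × 7260 = 1220 W.

Ẇ₁ ≈ 1220 W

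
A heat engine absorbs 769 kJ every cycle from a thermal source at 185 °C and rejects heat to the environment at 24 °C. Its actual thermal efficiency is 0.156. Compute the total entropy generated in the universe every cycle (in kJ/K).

T_H = 185 °C → 185 + 273.15 = 458.15 K.
T_C = 24 °C → 24 + 273.15 = 297.15 K.
W = η·Q_H = 0.156 × 769 = 120.0 kJ, so Q_C = Q_H − W = 649.0 kJ.
The hot reservoir loses entropy Q_H/T_H = 769/458.15 = 1.678 kJ/K; the cold reservoir gains Q_C/T_C = 649.0/297.15 = 2.184 kJ/K.
ΔS_univ = −Q_H/T_H + Q_C/T_C = 0.5057 kJ/K (> 0, since η = 0.156 < η_Carnot = 0.351).

ΔS_univ ≈ 0.5057 kJ/K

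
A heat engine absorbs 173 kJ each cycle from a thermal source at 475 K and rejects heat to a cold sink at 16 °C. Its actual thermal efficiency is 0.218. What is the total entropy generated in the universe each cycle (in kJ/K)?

ΔS_univ ≈ 0.104 kJ/K

T_C = 16 °C → 16 + 273.15 = 289.15 K.
W = η·Q_H = 0.218 × 173 = 37.71 kJ, so Q_C = Q_H − W = 135.3 kJ.
Entropy balance on the reservoirs: −Q_H/T_H = -0.3642 kJ/K, +Q_C/T_C = 0.4679 kJ/K.
ΔS_univ = −Q_H/T_H + Q_C/T_C = 0.104 kJ/K (> 0, since η = 0.218 < η_Carnot = 0.391).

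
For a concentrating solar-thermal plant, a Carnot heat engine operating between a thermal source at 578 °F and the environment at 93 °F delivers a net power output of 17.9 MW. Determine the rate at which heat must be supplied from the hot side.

T_H = 578 °F → (578 − 32) × 5/9 = 303.33 °C = 576.48 K.
T_C = 93 °F → (93 − 32) × 5/9 = 33.89 °C = 307.04 K.
Since the cycle is reversible, η = 1 − T_C/T_H = 1 − 307.04/576.48 = 0.4674.
Q_H = W/η = 17.9/0.4674 = 38.30 MW.

Q̇_H ≈ 38.30 MW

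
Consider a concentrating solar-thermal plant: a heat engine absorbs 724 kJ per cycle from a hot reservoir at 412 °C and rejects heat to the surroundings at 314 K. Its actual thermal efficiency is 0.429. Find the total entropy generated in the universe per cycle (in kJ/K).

T_H = 412 °C → 412 + 273.15 = 685.15 K.
W = η·Q_H = 0.429 × 724 = 310.6 kJ, so Q_C = Q_H − W = 413.4 kJ.
Reservoir entropy changes: ΔS_H = −Q_H/T_H = −724/685.15 = -1.057 kJ/K and ΔS_C = +Q_C/T_C = 413.4/314.00 = 1.317 kJ/K.
ΔS_univ = −Q_H/T_H + Q_C/T_C = 0.2599 kJ/K (> 0, since η = 0.429 < η_Carnot = 0.542).

ΔS_univ ≈ 0.2599 kJ/K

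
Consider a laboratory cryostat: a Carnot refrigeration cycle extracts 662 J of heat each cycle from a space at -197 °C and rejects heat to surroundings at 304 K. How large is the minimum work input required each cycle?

W_in ≈ 1981 J

T_C = -197 °C → -197 + 273.15 = 76.15 K.
COP_R = T_C/(T_H − T_C) = 76.15/227.85 = 0.3342.
W = Q_C/COP_R = 662/0.3342 = 1981 J.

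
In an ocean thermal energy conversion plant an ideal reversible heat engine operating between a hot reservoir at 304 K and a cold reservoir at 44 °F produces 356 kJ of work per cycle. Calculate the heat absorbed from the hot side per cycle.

T_C = 44 °F → (44 − 32) × 5/9 = 6.67 °C = 279.82 K.
For a reversible engine, η = 1 − T_C/T_H = 1 − 279.82/304.00 = 0.0796.
Q_H = W/η = 356/0.0796 = 4480 kJ.

Q_H ≈ 4480 kJ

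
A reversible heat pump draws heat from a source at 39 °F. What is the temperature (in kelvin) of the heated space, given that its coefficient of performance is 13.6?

T_C = 39 °F → (39 − 32) × 5/9 = 3.89 °C = 277.04 K.
COP_HP = T_H/(T_H − T_C) ⇒ T_H = T_C·COP_HP/(COP_HP − 1) = 277.04 × 13.6/(13.6 − 1) = 299 K.

T_H ≈ 299 K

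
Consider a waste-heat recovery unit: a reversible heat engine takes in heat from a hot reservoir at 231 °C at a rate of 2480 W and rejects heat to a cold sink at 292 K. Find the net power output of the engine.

Ẇ ≈ 1040 W

T_H = 231 °C → 231 + 273.15 = 504.15 K.
Carnot efficiency: η = 1 − T_C/T_H = 1 − 292.00/504.15 = 0.4208.
W = η·Q_H = 0.4208 × 2480 = 1040 W.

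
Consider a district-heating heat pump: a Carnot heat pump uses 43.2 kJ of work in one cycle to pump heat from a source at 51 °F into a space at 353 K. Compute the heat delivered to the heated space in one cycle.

T_C = 51 °F → (51 − 32) × 5/9 = 10.56 °C = 283.71 K.
Reversible heating COP: COP_HP = T_H/(T_H − T_C) = 353.00/69.29 = 5.0942.
Q_H = COP_HP · W = 5.0942 × 43.2 = 220 kJ.

Q_H ≈ 220 kJ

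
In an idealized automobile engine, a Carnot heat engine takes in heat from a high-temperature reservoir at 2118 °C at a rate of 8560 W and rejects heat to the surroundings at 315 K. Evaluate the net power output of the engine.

Ẇ ≈ 7430 W

T_H = 2118 °C → 2118 + 273.15 = 2391.15 K.
Carnot efficiency: η = 1 − T_C/T_H = 1 − 315.00/2391.15 = 0.8683.
W = η·Q_H = 0.8683 × 8560 = 7430 W.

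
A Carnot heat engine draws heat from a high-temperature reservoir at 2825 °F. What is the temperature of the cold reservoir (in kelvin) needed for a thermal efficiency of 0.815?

T_C ≈ 337.6 K

T_H = 2825 °F → (2825 − 32) × 5/9 = 1551.67 °C = 1824.82 K.
From η = 1 − T_C/T_H, T_C = T_H·(1 − η) = 1824.82 × (1 − 0.815) = 337.6 K.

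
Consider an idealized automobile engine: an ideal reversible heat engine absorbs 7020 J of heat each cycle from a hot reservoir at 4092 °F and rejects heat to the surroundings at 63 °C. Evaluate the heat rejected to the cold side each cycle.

Q_C ≈ 933 J

T_H = 4092 °F → (4092 − 32) × 5/9 = 2255.56 °C = 2528.71 K.
T_C = 63 °C → 63 + 273.15 = 336.15 K.
Carnot efficiency: η = 1 − T_C/T_H = 1 − 336.15/2528.71 = 0.8671.
For a reversible cycle Q_C/Q_H = T_C/T_H, so Q_C = 7020 × 336.15/2528.71 = 933 J.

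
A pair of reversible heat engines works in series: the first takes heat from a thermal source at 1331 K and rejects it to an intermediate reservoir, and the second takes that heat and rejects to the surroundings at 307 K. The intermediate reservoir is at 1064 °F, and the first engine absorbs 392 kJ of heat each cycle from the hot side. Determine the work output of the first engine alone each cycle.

W₁ ≈ 143 kJ

T_m = 1064 °F → (1064 − 32) × 5/9 = 573.33 °C = 846.48 K.
First-stage efficiency η₁ = 1 − T_m/T_H = 1 − 846.48/1331.00 = 0.3640.
W₁ = η₁·Q_H = 0.3640 × 392 = 143 kJ.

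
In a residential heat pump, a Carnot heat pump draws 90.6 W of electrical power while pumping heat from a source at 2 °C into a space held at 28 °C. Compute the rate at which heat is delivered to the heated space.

T_H = 28 °C → 28 + 273.15 = 301.15 K.
T_C = 2 °C → 2 + 273.15 = 275.15 K.
The Carnot heat-pump COP is COP_HP = T_H/(T_H − T_C) = 301.15/26.00 = 11.5827.
Q_H = COP_HP · W = 11.5827 × 90.6 = 1050 W.

Q̇_H ≈ 1050 W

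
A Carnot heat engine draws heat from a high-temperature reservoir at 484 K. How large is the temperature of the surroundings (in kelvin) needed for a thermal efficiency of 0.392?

T_C ≈ 294 K

From η = 1 − T_C/T_H, T_C = T_H·(1 − η) = 484.00 × (1 − 0.392) = 294 K.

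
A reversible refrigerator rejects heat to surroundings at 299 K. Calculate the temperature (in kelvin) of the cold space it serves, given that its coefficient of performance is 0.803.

COP_R = T_C/(T_H − T_C) ⇒ T_C = T_H·COP_R/(1 + COP_R) = 299.00 × 0.803/(1 + 0.803) = 133.2 K.

T_C ≈ 133.2 K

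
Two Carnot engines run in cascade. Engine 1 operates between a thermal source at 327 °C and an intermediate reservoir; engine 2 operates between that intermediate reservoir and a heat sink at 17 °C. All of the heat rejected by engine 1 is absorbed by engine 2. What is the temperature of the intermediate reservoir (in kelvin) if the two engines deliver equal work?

T_m ≈ 445.1 K

T_H = 327 °C → 327 + 273.15 = 600.15 K.
T_C = 17 °C → 17 + 273.15 = 290.15 K.
For reversible stages Q_m = Q_H·(T_m/T_H). Setting W₁ = Q_H(1 − T_m/T_H) equal to W₂ = Q_m(1 − T_C/T_m) = Q_H·(T_m − T_C)/T_H gives T_H − T_m = T_m − T_C, so T_m = (T_H + T_C)/2 = (600.15 + 290.15)/2 = 445.1 K.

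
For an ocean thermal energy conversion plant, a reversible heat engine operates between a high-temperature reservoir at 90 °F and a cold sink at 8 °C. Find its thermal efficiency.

T_H = 90 °F → (90 − 32) × 5/9 = 32.22 °C = 305.37 K.
T_C = 8 °C → 8 + 273.15 = 281.15 K.
Carnot efficiency: η = 1 − T_C/T_H = 1 − 281.15/305.37 = 0.07932.

η ≈ 0.07932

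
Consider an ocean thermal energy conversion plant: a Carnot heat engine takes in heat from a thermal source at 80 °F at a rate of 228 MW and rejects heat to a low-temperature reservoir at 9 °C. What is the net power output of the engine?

Ẇ ≈ 13.43 MW

T_H = 80 °F → (80 − 32) × 5/9 = 26.67 °C = 299.82 K.
T_C = 9 °C → 9 + 273.15 = 282.15 K.
Carnot efficiency: η = 1 − T_C/T_H = 1 − 282.15/299.82 = 0.0589.
W = η·Q_H = 0.0589 × 228 = 13.43 MW.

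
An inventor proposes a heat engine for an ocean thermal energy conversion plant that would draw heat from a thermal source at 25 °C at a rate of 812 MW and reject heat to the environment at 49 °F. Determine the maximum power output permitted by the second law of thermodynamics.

T_H = 25 °C → 25 + 273.15 = 298.15 K.
T_C = 49 °F → (49 − 32) × 5/9 = 9.44 °C = 282.59 K.
No engine can exceed the Carnot limit: η_max = 1 − T_C/T_H = 1 − 282.59/298.15 = 0.0522.
W_max = η_max · Q_H = 0.0522 × 812 = 42.36 MW.

Ẇ_max ≈ 42.36 MW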